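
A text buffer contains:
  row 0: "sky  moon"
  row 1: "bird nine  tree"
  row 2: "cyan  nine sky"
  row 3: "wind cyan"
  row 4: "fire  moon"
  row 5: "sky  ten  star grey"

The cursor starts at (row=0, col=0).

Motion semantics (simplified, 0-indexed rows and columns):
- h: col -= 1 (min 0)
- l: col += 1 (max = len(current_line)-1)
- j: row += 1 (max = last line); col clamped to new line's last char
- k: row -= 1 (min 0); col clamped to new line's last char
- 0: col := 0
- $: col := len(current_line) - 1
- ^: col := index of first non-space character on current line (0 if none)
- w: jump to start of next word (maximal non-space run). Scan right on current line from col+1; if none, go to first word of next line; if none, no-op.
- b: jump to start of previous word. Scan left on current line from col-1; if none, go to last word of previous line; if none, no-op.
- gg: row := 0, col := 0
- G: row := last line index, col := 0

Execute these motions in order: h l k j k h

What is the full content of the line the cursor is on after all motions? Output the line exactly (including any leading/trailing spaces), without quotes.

Answer: sky  moon

Derivation:
After 1 (h): row=0 col=0 char='s'
After 2 (l): row=0 col=1 char='k'
After 3 (k): row=0 col=1 char='k'
After 4 (j): row=1 col=1 char='i'
After 5 (k): row=0 col=1 char='k'
After 6 (h): row=0 col=0 char='s'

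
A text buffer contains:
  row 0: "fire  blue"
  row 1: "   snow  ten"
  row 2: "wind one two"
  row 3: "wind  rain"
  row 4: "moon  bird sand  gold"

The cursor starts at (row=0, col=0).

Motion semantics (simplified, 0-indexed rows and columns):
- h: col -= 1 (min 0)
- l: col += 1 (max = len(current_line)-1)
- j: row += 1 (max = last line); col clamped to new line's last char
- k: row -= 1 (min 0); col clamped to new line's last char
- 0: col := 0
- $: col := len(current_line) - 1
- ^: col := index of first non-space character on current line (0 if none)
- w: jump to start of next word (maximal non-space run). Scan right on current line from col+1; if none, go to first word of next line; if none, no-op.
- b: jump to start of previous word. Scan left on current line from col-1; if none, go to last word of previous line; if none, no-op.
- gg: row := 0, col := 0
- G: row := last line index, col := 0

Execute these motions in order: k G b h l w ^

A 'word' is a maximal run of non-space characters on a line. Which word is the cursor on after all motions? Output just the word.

After 1 (k): row=0 col=0 char='f'
After 2 (G): row=4 col=0 char='m'
After 3 (b): row=3 col=6 char='r'
After 4 (h): row=3 col=5 char='_'
After 5 (l): row=3 col=6 char='r'
After 6 (w): row=4 col=0 char='m'
After 7 (^): row=4 col=0 char='m'

Answer: moon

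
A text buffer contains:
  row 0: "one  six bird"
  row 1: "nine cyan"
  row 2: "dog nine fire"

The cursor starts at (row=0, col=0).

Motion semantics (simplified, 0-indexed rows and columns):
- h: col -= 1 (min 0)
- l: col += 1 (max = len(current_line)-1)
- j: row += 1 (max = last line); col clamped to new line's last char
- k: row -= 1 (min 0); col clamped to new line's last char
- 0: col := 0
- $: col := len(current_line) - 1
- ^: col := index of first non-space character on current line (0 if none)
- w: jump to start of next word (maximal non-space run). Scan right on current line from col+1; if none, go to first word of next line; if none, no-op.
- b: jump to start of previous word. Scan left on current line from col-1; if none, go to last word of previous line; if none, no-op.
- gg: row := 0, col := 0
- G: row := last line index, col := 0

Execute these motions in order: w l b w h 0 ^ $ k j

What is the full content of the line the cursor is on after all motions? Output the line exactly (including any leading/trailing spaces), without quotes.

Answer: nine cyan

Derivation:
After 1 (w): row=0 col=5 char='s'
After 2 (l): row=0 col=6 char='i'
After 3 (b): row=0 col=5 char='s'
After 4 (w): row=0 col=9 char='b'
After 5 (h): row=0 col=8 char='_'
After 6 (0): row=0 col=0 char='o'
After 7 (^): row=0 col=0 char='o'
After 8 ($): row=0 col=12 char='d'
After 9 (k): row=0 col=12 char='d'
After 10 (j): row=1 col=8 char='n'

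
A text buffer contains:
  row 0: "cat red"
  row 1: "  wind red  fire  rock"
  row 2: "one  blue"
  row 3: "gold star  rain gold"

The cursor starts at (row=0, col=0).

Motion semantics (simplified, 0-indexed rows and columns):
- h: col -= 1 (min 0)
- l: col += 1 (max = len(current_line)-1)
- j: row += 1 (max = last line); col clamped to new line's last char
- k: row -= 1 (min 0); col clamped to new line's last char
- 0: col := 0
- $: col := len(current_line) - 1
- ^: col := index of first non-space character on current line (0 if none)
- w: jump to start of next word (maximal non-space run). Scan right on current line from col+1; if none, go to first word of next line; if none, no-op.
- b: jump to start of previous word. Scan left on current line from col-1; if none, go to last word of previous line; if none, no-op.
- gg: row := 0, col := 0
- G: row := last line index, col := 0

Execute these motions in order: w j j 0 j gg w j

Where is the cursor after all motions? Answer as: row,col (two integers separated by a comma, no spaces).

Answer: 1,4

Derivation:
After 1 (w): row=0 col=4 char='r'
After 2 (j): row=1 col=4 char='n'
After 3 (j): row=2 col=4 char='_'
After 4 (0): row=2 col=0 char='o'
After 5 (j): row=3 col=0 char='g'
After 6 (gg): row=0 col=0 char='c'
After 7 (w): row=0 col=4 char='r'
After 8 (j): row=1 col=4 char='n'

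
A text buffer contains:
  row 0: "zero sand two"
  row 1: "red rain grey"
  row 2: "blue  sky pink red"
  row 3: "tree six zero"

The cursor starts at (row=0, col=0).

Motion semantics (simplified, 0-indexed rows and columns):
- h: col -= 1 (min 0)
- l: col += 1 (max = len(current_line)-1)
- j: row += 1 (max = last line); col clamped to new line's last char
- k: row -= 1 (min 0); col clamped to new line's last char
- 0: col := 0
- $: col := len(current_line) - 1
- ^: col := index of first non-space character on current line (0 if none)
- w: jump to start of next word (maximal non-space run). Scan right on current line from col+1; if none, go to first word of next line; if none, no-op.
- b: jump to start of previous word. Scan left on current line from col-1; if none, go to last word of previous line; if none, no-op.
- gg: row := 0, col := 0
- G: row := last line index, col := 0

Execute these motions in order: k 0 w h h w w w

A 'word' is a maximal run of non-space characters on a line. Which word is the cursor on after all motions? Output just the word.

After 1 (k): row=0 col=0 char='z'
After 2 (0): row=0 col=0 char='z'
After 3 (w): row=0 col=5 char='s'
After 4 (h): row=0 col=4 char='_'
After 5 (h): row=0 col=3 char='o'
After 6 (w): row=0 col=5 char='s'
After 7 (w): row=0 col=10 char='t'
After 8 (w): row=1 col=0 char='r'

Answer: red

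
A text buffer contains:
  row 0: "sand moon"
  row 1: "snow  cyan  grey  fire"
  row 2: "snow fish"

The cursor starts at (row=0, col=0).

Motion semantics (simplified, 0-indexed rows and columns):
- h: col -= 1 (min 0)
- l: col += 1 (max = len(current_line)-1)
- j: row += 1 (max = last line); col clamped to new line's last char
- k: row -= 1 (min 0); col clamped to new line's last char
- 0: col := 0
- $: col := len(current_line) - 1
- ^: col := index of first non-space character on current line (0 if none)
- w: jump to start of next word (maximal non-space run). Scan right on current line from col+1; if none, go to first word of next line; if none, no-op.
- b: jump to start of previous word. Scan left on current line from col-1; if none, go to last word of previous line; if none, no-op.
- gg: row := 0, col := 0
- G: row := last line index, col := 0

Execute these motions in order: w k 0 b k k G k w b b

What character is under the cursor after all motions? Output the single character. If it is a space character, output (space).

Answer: m

Derivation:
After 1 (w): row=0 col=5 char='m'
After 2 (k): row=0 col=5 char='m'
After 3 (0): row=0 col=0 char='s'
After 4 (b): row=0 col=0 char='s'
After 5 (k): row=0 col=0 char='s'
After 6 (k): row=0 col=0 char='s'
After 7 (G): row=2 col=0 char='s'
After 8 (k): row=1 col=0 char='s'
After 9 (w): row=1 col=6 char='c'
After 10 (b): row=1 col=0 char='s'
After 11 (b): row=0 col=5 char='m'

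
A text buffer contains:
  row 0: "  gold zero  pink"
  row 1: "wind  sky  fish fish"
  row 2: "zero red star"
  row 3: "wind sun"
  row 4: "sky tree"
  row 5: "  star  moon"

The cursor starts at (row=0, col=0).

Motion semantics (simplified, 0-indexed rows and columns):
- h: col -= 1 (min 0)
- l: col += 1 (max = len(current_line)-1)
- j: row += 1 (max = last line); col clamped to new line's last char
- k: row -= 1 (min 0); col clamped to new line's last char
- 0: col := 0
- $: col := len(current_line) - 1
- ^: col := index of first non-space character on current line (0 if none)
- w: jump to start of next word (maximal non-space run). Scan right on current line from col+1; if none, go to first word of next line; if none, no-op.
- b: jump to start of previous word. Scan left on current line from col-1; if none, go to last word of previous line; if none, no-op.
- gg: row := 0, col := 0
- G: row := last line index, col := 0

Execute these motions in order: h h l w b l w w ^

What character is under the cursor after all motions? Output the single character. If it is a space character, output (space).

Answer: g

Derivation:
After 1 (h): row=0 col=0 char='_'
After 2 (h): row=0 col=0 char='_'
After 3 (l): row=0 col=1 char='_'
After 4 (w): row=0 col=2 char='g'
After 5 (b): row=0 col=2 char='g'
After 6 (l): row=0 col=3 char='o'
After 7 (w): row=0 col=7 char='z'
After 8 (w): row=0 col=13 char='p'
After 9 (^): row=0 col=2 char='g'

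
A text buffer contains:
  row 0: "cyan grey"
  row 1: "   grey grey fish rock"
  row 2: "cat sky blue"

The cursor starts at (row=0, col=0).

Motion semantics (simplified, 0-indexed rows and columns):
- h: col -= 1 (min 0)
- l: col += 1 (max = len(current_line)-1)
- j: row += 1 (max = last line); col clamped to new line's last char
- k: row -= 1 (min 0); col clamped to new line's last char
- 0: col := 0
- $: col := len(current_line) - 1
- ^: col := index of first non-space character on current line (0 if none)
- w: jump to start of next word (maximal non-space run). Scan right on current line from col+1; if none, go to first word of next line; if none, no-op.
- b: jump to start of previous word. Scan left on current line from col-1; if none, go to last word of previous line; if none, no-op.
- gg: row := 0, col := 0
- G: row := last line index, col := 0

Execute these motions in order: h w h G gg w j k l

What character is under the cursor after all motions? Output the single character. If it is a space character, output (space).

After 1 (h): row=0 col=0 char='c'
After 2 (w): row=0 col=5 char='g'
After 3 (h): row=0 col=4 char='_'
After 4 (G): row=2 col=0 char='c'
After 5 (gg): row=0 col=0 char='c'
After 6 (w): row=0 col=5 char='g'
After 7 (j): row=1 col=5 char='e'
After 8 (k): row=0 col=5 char='g'
After 9 (l): row=0 col=6 char='r'

Answer: r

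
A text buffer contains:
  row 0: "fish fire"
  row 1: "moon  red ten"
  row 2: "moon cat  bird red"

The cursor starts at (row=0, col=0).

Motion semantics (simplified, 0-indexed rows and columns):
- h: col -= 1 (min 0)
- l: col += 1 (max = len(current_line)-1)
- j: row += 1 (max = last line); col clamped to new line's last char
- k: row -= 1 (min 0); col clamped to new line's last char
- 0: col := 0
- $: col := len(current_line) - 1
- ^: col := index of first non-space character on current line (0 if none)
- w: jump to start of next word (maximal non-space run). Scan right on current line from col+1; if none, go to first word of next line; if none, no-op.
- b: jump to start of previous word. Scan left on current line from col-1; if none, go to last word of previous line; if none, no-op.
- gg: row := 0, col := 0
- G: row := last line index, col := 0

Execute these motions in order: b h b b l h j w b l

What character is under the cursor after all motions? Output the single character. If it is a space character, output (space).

Answer: o

Derivation:
After 1 (b): row=0 col=0 char='f'
After 2 (h): row=0 col=0 char='f'
After 3 (b): row=0 col=0 char='f'
After 4 (b): row=0 col=0 char='f'
After 5 (l): row=0 col=1 char='i'
After 6 (h): row=0 col=0 char='f'
After 7 (j): row=1 col=0 char='m'
After 8 (w): row=1 col=6 char='r'
After 9 (b): row=1 col=0 char='m'
After 10 (l): row=1 col=1 char='o'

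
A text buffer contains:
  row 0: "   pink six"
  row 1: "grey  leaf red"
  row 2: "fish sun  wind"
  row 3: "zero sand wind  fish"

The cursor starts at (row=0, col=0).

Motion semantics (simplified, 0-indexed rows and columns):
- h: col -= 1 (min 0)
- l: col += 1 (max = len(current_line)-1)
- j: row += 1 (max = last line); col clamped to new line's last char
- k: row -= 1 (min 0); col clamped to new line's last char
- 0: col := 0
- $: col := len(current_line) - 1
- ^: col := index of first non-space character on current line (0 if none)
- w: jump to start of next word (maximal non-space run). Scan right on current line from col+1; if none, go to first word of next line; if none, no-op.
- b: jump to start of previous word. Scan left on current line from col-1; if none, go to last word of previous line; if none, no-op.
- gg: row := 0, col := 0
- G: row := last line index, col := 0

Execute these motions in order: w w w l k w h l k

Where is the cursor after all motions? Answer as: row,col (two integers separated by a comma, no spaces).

Answer: 0,3

Derivation:
After 1 (w): row=0 col=3 char='p'
After 2 (w): row=0 col=8 char='s'
After 3 (w): row=1 col=0 char='g'
After 4 (l): row=1 col=1 char='r'
After 5 (k): row=0 col=1 char='_'
After 6 (w): row=0 col=3 char='p'
After 7 (h): row=0 col=2 char='_'
After 8 (l): row=0 col=3 char='p'
After 9 (k): row=0 col=3 char='p'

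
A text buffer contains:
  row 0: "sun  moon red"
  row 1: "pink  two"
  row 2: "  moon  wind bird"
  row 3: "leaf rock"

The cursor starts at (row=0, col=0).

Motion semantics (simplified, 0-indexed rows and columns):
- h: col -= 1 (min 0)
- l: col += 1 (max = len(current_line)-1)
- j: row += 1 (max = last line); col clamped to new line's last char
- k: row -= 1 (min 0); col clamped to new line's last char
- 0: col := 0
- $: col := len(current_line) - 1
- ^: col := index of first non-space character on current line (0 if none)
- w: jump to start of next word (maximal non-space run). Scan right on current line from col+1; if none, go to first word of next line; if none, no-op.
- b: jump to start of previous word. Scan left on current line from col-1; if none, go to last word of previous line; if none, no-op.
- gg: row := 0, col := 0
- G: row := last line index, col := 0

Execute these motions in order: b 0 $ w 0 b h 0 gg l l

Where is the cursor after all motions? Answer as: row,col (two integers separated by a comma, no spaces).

Answer: 0,2

Derivation:
After 1 (b): row=0 col=0 char='s'
After 2 (0): row=0 col=0 char='s'
After 3 ($): row=0 col=12 char='d'
After 4 (w): row=1 col=0 char='p'
After 5 (0): row=1 col=0 char='p'
After 6 (b): row=0 col=10 char='r'
After 7 (h): row=0 col=9 char='_'
After 8 (0): row=0 col=0 char='s'
After 9 (gg): row=0 col=0 char='s'
After 10 (l): row=0 col=1 char='u'
After 11 (l): row=0 col=2 char='n'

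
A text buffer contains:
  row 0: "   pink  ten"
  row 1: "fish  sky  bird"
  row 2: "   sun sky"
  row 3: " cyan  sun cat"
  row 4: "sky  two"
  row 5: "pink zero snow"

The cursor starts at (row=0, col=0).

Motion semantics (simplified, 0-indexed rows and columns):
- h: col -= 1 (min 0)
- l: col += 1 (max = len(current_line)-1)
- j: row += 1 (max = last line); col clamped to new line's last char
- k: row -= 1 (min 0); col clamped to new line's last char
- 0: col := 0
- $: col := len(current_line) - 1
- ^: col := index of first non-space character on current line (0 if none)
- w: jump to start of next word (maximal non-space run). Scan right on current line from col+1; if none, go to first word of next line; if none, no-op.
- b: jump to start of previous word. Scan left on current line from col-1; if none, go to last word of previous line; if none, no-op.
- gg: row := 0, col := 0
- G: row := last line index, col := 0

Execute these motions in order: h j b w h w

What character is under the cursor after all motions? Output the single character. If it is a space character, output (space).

Answer: s

Derivation:
After 1 (h): row=0 col=0 char='_'
After 2 (j): row=1 col=0 char='f'
After 3 (b): row=0 col=9 char='t'
After 4 (w): row=1 col=0 char='f'
After 5 (h): row=1 col=0 char='f'
After 6 (w): row=1 col=6 char='s'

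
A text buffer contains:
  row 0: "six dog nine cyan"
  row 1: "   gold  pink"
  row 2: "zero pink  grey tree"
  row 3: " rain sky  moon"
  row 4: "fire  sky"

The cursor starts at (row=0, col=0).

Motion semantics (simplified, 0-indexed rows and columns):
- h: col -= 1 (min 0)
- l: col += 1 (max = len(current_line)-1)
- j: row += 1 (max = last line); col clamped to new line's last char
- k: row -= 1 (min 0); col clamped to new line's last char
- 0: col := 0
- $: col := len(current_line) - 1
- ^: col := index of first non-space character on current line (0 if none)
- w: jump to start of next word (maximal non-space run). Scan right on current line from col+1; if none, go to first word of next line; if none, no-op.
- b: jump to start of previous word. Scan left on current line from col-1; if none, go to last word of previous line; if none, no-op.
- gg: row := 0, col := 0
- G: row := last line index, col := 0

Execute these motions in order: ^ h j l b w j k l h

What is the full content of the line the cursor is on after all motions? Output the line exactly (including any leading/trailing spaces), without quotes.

After 1 (^): row=0 col=0 char='s'
After 2 (h): row=0 col=0 char='s'
After 3 (j): row=1 col=0 char='_'
After 4 (l): row=1 col=1 char='_'
After 5 (b): row=0 col=13 char='c'
After 6 (w): row=1 col=3 char='g'
After 7 (j): row=2 col=3 char='o'
After 8 (k): row=1 col=3 char='g'
After 9 (l): row=1 col=4 char='o'
After 10 (h): row=1 col=3 char='g'

Answer:    gold  pink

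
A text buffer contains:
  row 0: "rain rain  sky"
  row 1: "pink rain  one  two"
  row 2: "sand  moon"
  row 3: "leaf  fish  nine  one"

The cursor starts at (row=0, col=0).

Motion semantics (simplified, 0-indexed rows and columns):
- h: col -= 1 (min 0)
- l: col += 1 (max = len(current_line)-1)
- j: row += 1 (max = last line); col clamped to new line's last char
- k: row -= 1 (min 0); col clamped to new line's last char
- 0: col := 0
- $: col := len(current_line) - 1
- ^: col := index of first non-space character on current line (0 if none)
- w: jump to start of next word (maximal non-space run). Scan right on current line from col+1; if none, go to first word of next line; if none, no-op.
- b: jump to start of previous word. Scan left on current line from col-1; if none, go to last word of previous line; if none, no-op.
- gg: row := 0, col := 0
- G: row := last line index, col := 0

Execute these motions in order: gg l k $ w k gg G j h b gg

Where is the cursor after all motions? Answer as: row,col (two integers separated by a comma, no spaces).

Answer: 0,0

Derivation:
After 1 (gg): row=0 col=0 char='r'
After 2 (l): row=0 col=1 char='a'
After 3 (k): row=0 col=1 char='a'
After 4 ($): row=0 col=13 char='y'
After 5 (w): row=1 col=0 char='p'
After 6 (k): row=0 col=0 char='r'
After 7 (gg): row=0 col=0 char='r'
After 8 (G): row=3 col=0 char='l'
After 9 (j): row=3 col=0 char='l'
After 10 (h): row=3 col=0 char='l'
After 11 (b): row=2 col=6 char='m'
After 12 (gg): row=0 col=0 char='r'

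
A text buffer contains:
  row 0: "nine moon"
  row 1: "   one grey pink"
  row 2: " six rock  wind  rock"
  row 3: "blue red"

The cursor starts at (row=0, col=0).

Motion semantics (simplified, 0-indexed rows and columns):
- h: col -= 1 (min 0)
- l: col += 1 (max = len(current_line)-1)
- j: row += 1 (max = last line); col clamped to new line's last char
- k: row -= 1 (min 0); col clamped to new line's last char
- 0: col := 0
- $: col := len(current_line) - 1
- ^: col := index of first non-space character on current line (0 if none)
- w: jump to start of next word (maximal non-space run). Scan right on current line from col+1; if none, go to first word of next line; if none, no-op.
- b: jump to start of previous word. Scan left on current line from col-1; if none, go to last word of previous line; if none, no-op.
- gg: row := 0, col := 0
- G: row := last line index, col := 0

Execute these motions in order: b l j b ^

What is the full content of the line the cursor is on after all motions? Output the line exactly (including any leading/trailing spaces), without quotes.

Answer: nine moon

Derivation:
After 1 (b): row=0 col=0 char='n'
After 2 (l): row=0 col=1 char='i'
After 3 (j): row=1 col=1 char='_'
After 4 (b): row=0 col=5 char='m'
After 5 (^): row=0 col=0 char='n'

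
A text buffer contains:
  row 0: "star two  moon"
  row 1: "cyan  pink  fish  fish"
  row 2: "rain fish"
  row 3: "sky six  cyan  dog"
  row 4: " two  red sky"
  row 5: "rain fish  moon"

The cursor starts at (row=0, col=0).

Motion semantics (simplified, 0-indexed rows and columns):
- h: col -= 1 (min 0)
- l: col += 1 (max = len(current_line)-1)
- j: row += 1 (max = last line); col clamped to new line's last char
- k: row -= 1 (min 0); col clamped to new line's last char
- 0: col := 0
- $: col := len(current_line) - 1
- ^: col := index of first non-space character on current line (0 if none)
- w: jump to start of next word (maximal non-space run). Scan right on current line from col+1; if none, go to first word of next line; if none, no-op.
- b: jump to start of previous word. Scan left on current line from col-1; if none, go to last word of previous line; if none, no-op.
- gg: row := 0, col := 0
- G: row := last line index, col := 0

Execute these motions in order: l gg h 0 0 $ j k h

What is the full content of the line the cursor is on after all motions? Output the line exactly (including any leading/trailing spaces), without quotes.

Answer: star two  moon

Derivation:
After 1 (l): row=0 col=1 char='t'
After 2 (gg): row=0 col=0 char='s'
After 3 (h): row=0 col=0 char='s'
After 4 (0): row=0 col=0 char='s'
After 5 (0): row=0 col=0 char='s'
After 6 ($): row=0 col=13 char='n'
After 7 (j): row=1 col=13 char='i'
After 8 (k): row=0 col=13 char='n'
After 9 (h): row=0 col=12 char='o'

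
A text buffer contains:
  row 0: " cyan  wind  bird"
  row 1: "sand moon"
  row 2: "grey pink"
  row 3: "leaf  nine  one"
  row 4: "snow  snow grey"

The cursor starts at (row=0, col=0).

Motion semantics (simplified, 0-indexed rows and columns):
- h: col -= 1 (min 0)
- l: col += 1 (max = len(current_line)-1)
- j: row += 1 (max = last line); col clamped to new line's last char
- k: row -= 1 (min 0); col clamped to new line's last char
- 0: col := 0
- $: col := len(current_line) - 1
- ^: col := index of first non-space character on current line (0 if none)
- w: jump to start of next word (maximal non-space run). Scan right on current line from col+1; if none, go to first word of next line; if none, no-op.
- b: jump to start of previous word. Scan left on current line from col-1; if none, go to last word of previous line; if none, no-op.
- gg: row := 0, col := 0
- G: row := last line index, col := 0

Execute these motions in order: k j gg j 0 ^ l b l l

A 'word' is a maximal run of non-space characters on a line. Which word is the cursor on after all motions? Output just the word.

After 1 (k): row=0 col=0 char='_'
After 2 (j): row=1 col=0 char='s'
After 3 (gg): row=0 col=0 char='_'
After 4 (j): row=1 col=0 char='s'
After 5 (0): row=1 col=0 char='s'
After 6 (^): row=1 col=0 char='s'
After 7 (l): row=1 col=1 char='a'
After 8 (b): row=1 col=0 char='s'
After 9 (l): row=1 col=1 char='a'
After 10 (l): row=1 col=2 char='n'

Answer: sand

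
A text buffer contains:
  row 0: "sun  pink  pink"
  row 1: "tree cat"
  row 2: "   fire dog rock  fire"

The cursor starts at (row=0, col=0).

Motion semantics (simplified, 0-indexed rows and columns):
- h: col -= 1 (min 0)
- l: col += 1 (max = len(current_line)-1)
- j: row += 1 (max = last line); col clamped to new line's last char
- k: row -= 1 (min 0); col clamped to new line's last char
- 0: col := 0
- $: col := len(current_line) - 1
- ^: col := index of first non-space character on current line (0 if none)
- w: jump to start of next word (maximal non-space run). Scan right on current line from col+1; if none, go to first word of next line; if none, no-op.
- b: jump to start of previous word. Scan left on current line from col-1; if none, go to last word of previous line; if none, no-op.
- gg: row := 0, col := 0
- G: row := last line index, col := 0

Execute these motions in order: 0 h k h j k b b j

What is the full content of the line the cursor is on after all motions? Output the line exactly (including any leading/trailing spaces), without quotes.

Answer: tree cat

Derivation:
After 1 (0): row=0 col=0 char='s'
After 2 (h): row=0 col=0 char='s'
After 3 (k): row=0 col=0 char='s'
After 4 (h): row=0 col=0 char='s'
After 5 (j): row=1 col=0 char='t'
After 6 (k): row=0 col=0 char='s'
After 7 (b): row=0 col=0 char='s'
After 8 (b): row=0 col=0 char='s'
After 9 (j): row=1 col=0 char='t'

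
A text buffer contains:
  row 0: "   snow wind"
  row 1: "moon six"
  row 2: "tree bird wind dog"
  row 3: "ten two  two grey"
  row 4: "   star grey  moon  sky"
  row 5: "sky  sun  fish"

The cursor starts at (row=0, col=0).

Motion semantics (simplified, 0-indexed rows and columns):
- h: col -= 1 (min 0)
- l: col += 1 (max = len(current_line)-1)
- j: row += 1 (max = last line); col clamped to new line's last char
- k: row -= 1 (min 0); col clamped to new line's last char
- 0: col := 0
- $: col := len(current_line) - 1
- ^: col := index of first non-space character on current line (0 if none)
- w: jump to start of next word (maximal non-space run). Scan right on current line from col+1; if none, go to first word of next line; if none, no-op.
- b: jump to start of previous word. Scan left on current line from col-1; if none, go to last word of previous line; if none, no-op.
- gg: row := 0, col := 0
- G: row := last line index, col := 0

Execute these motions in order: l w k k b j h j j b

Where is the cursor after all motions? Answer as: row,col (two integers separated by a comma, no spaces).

After 1 (l): row=0 col=1 char='_'
After 2 (w): row=0 col=3 char='s'
After 3 (k): row=0 col=3 char='s'
After 4 (k): row=0 col=3 char='s'
After 5 (b): row=0 col=3 char='s'
After 6 (j): row=1 col=3 char='n'
After 7 (h): row=1 col=2 char='o'
After 8 (j): row=2 col=2 char='e'
After 9 (j): row=3 col=2 char='n'
After 10 (b): row=3 col=0 char='t'

Answer: 3,0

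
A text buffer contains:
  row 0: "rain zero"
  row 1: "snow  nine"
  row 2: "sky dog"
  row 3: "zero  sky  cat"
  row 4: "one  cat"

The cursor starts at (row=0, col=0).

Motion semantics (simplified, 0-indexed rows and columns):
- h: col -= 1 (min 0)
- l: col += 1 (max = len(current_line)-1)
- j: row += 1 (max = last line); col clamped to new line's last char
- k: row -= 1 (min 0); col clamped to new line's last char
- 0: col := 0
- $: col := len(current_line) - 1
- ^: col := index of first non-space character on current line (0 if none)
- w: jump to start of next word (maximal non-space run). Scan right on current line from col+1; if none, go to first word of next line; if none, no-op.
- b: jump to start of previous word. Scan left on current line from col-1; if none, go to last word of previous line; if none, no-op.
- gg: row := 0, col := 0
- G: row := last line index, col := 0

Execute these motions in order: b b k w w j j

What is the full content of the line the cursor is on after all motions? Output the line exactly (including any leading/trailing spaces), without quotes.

After 1 (b): row=0 col=0 char='r'
After 2 (b): row=0 col=0 char='r'
After 3 (k): row=0 col=0 char='r'
After 4 (w): row=0 col=5 char='z'
After 5 (w): row=1 col=0 char='s'
After 6 (j): row=2 col=0 char='s'
After 7 (j): row=3 col=0 char='z'

Answer: zero  sky  cat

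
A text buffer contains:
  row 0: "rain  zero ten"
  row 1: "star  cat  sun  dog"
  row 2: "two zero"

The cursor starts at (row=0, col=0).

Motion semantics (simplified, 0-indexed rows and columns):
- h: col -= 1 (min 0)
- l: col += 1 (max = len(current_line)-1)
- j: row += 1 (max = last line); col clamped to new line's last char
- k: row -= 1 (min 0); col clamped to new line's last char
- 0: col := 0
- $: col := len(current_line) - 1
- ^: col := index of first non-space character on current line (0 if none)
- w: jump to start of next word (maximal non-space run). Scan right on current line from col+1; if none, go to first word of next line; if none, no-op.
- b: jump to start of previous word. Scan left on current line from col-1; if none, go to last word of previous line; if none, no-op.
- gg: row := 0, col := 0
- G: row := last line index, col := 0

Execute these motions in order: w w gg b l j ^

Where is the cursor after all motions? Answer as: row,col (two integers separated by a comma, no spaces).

Answer: 1,0

Derivation:
After 1 (w): row=0 col=6 char='z'
After 2 (w): row=0 col=11 char='t'
After 3 (gg): row=0 col=0 char='r'
After 4 (b): row=0 col=0 char='r'
After 5 (l): row=0 col=1 char='a'
After 6 (j): row=1 col=1 char='t'
After 7 (^): row=1 col=0 char='s'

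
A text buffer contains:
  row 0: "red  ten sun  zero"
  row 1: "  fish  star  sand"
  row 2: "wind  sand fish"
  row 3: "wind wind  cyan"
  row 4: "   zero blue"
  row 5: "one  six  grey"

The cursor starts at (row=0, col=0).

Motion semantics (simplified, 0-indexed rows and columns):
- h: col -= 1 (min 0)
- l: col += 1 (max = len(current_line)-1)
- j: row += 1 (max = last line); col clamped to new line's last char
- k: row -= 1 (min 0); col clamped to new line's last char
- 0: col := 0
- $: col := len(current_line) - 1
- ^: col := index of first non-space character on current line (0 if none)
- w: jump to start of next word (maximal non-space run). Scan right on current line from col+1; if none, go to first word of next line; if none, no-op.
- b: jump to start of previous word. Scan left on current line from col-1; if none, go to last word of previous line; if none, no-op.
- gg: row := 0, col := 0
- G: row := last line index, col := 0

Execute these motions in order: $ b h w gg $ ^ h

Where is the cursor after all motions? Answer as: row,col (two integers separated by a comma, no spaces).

Answer: 0,0

Derivation:
After 1 ($): row=0 col=17 char='o'
After 2 (b): row=0 col=14 char='z'
After 3 (h): row=0 col=13 char='_'
After 4 (w): row=0 col=14 char='z'
After 5 (gg): row=0 col=0 char='r'
After 6 ($): row=0 col=17 char='o'
After 7 (^): row=0 col=0 char='r'
After 8 (h): row=0 col=0 char='r'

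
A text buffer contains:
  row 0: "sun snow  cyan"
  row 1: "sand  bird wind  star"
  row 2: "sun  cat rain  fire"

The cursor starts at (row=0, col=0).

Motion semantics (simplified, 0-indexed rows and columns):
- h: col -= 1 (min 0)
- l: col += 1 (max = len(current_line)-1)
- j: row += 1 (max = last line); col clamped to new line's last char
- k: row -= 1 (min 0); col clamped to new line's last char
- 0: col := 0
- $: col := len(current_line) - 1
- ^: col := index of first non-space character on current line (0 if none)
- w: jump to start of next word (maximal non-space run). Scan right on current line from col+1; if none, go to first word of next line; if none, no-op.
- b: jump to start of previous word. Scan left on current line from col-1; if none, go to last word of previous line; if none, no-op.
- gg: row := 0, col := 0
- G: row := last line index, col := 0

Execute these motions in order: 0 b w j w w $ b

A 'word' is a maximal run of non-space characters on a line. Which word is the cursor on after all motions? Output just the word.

Answer: star

Derivation:
After 1 (0): row=0 col=0 char='s'
After 2 (b): row=0 col=0 char='s'
After 3 (w): row=0 col=4 char='s'
After 4 (j): row=1 col=4 char='_'
After 5 (w): row=1 col=6 char='b'
After 6 (w): row=1 col=11 char='w'
After 7 ($): row=1 col=20 char='r'
After 8 (b): row=1 col=17 char='s'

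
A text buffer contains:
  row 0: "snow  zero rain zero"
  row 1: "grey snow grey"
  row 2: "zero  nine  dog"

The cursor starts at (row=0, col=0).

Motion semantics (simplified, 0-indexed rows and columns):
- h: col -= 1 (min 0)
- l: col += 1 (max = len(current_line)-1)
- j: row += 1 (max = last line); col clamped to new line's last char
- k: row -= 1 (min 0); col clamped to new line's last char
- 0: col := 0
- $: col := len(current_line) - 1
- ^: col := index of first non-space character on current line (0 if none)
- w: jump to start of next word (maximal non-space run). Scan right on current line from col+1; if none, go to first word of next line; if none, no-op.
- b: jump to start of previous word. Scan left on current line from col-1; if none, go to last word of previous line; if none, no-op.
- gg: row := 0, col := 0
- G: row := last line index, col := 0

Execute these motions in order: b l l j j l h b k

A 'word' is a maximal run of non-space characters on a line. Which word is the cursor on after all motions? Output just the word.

Answer: grey

Derivation:
After 1 (b): row=0 col=0 char='s'
After 2 (l): row=0 col=1 char='n'
After 3 (l): row=0 col=2 char='o'
After 4 (j): row=1 col=2 char='e'
After 5 (j): row=2 col=2 char='r'
After 6 (l): row=2 col=3 char='o'
After 7 (h): row=2 col=2 char='r'
After 8 (b): row=2 col=0 char='z'
After 9 (k): row=1 col=0 char='g'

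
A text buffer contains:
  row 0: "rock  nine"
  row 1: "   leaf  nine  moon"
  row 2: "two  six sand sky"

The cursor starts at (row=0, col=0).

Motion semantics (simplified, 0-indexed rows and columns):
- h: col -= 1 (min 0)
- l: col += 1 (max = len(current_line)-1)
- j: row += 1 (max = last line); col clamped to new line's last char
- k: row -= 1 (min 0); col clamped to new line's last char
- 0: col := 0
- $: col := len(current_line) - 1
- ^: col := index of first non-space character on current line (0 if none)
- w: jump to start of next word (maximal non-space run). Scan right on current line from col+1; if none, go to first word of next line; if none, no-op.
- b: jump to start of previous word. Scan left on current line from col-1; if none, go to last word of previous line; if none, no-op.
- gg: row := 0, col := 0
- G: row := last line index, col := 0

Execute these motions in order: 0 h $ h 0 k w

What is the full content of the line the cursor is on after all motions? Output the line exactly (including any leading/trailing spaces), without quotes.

Answer: rock  nine

Derivation:
After 1 (0): row=0 col=0 char='r'
After 2 (h): row=0 col=0 char='r'
After 3 ($): row=0 col=9 char='e'
After 4 (h): row=0 col=8 char='n'
After 5 (0): row=0 col=0 char='r'
After 6 (k): row=0 col=0 char='r'
After 7 (w): row=0 col=6 char='n'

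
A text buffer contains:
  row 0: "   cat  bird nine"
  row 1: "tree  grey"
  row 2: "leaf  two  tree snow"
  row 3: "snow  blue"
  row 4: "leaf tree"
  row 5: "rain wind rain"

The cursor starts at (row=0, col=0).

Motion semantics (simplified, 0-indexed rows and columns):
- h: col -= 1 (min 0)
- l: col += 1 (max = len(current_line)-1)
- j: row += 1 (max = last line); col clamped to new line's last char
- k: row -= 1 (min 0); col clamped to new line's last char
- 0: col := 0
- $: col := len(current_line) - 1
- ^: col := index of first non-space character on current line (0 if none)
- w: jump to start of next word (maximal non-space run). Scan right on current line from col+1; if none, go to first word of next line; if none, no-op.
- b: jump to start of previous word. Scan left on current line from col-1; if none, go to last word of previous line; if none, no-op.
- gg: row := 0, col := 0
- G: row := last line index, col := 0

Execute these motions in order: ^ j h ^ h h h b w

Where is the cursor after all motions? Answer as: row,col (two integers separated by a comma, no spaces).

Answer: 1,0

Derivation:
After 1 (^): row=0 col=3 char='c'
After 2 (j): row=1 col=3 char='e'
After 3 (h): row=1 col=2 char='e'
After 4 (^): row=1 col=0 char='t'
After 5 (h): row=1 col=0 char='t'
After 6 (h): row=1 col=0 char='t'
After 7 (h): row=1 col=0 char='t'
After 8 (b): row=0 col=13 char='n'
After 9 (w): row=1 col=0 char='t'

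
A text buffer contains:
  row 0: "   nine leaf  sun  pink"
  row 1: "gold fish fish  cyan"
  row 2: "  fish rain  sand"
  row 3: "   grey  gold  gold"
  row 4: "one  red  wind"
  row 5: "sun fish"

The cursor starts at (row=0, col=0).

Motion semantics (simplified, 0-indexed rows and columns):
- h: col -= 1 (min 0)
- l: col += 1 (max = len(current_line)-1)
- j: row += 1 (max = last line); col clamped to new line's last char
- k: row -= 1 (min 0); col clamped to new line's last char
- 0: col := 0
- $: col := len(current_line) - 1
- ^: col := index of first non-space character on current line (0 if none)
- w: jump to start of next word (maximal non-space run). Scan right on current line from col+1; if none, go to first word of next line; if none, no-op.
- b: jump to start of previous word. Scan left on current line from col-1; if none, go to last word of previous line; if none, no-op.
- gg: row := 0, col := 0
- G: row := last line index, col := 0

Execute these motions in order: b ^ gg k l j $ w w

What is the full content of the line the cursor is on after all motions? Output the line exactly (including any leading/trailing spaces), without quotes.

Answer:   fish rain  sand

Derivation:
After 1 (b): row=0 col=0 char='_'
After 2 (^): row=0 col=3 char='n'
After 3 (gg): row=0 col=0 char='_'
After 4 (k): row=0 col=0 char='_'
After 5 (l): row=0 col=1 char='_'
After 6 (j): row=1 col=1 char='o'
After 7 ($): row=1 col=19 char='n'
After 8 (w): row=2 col=2 char='f'
After 9 (w): row=2 col=7 char='r'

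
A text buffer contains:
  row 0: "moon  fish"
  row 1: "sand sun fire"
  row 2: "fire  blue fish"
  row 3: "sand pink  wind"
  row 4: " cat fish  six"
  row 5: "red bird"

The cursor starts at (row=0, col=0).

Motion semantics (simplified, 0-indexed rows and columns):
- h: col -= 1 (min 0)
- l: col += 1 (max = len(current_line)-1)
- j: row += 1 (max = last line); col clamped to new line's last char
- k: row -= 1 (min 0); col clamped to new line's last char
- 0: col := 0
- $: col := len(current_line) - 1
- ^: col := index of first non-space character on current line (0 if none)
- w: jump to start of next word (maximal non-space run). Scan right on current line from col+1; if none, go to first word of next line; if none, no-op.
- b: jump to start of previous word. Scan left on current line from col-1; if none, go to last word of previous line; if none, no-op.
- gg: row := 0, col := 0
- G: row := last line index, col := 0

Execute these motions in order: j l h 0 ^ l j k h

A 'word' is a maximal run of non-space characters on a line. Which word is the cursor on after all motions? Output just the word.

After 1 (j): row=1 col=0 char='s'
After 2 (l): row=1 col=1 char='a'
After 3 (h): row=1 col=0 char='s'
After 4 (0): row=1 col=0 char='s'
After 5 (^): row=1 col=0 char='s'
After 6 (l): row=1 col=1 char='a'
After 7 (j): row=2 col=1 char='i'
After 8 (k): row=1 col=1 char='a'
After 9 (h): row=1 col=0 char='s'

Answer: sand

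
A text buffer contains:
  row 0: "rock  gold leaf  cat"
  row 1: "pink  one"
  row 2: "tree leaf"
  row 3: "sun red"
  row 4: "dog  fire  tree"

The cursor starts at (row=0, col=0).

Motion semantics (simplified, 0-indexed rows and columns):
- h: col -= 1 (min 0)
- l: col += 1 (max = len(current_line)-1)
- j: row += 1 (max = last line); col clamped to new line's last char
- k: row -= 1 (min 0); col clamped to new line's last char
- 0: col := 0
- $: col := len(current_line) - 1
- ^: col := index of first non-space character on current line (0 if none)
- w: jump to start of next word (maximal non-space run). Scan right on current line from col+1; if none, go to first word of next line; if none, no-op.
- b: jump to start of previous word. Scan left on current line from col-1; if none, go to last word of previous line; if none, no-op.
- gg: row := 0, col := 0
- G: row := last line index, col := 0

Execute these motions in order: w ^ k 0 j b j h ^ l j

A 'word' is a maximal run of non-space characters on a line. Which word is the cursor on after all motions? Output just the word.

Answer: tree

Derivation:
After 1 (w): row=0 col=6 char='g'
After 2 (^): row=0 col=0 char='r'
After 3 (k): row=0 col=0 char='r'
After 4 (0): row=0 col=0 char='r'
After 5 (j): row=1 col=0 char='p'
After 6 (b): row=0 col=17 char='c'
After 7 (j): row=1 col=8 char='e'
After 8 (h): row=1 col=7 char='n'
After 9 (^): row=1 col=0 char='p'
After 10 (l): row=1 col=1 char='i'
After 11 (j): row=2 col=1 char='r'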